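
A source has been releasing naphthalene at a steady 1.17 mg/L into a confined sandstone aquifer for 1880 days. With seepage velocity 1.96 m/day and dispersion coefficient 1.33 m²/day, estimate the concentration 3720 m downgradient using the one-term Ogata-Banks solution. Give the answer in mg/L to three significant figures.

0.362 mg/L

For a continuous step input, C/C₀ ≈ ½·erfc((x−vt)/(2√(Dt))).
vt = 1.96 × 1880 = 3684.8 m and 2√(Dt) = 2√(1.33 × 1880) = 100.0 m.
Argument (x−vt)/(2√(Dt)) = (3720 − 3684.8)/100.0 = 0.3520; ½·erfc(0.3520) = 0.3093.
C = 1.17 × 0.3093 = 0.362 mg/L.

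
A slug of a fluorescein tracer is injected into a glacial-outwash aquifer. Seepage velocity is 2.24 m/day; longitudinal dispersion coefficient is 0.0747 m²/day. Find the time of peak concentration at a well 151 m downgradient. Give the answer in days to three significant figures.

67.4 days

For the 1D instantaneous-source solution, setting ∂C/∂t = 0 at fixed x gives v²t² + 2Dt − x² = 0, so t = (√(D² + v²x²) − D)/v².
√(D² + v²x²) = √(0.0747² + 2.24² × 151²) = 338.2; v² = 5.0176.
t = (338.2 − 0.0747)/5.0176 = 67.4 days (vs. the pure-advection estimate x/v = 67.4 d).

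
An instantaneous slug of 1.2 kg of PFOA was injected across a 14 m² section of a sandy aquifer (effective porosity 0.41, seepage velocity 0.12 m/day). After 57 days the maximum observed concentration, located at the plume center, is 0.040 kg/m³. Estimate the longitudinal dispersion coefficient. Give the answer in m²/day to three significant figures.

0.0381 m²/day

At the plume center C_max = M/(n_e·A·√(4πDt)), so D = M²/(4πt·(n_e·A·C_max)²).
n_e·A·C_max = 0.41 × 14 × 0.040 = 0.2296 kg/m.
D = 1.2²/(4π × 57 × 0.2296²) = 0.0381 m²/day.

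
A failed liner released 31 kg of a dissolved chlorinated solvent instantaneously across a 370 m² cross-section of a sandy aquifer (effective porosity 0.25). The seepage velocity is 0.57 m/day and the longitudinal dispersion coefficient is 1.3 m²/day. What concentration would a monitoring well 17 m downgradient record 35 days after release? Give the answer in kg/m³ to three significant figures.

For an instantaneous plane source, C(x,t) = M/(n_e·A·√(4πDt)) · exp(−(x−vt)²/(4Dt)), with n_e·A the pore (flow) area.
Plume center vt = 0.57 × 35 = 19.95 m, so the well at 17 m is 2.95 m upgradient of the peak.
√(4πDt) = 23.91 m, giving peak height M/(n_e·A·√(4πDt)) = 31/(0.25 × 370 × 23.91) = 0.01402 kg/m³.
(x−vt)²/(4Dt) = (-2.95)²/(4 × 1.3 × 35) = 0.04782; exp(−0.04782) = 0.9533.
C = 0.01402 × 0.9533 = 0.0134 kg/m³.

0.0134 kg/m³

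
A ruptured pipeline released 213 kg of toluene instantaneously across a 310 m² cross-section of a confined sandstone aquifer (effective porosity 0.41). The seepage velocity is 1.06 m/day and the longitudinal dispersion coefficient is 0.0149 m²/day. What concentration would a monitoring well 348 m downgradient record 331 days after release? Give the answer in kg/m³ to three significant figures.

For an instantaneous plane source, C(x,t) = M/(n_e·A·√(4πDt)) · exp(−(x−vt)²/(4Dt)), with n_e·A the pore (flow) area.
Plume center vt = 1.06 × 331 = 350.86 m, so the well at 348 m is 2.86 m upgradient of the peak.
√(4πDt) = 7.872 m, giving peak height M/(n_e·A·√(4πDt)) = 213/(0.41 × 310 × 7.872) = 0.2129 kg/m³.
(x−vt)²/(4Dt) = (-2.86)²/(4 × 0.0149 × 331) = 0.4146; exp(−0.4146) = 0.6606.
C = 0.2129 × 0.6606 = 0.141 kg/m³.

0.141 kg/m³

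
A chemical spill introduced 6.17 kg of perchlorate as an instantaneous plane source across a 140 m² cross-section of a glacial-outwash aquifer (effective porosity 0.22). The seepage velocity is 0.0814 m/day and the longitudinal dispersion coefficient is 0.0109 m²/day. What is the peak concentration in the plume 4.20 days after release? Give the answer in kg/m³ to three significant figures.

The peak of an instantaneous 1D plume sits at x = vt; there the Gaussian factor is 1 and C_max = M/(n_e·A·√(4πDt)), where n_e·A is the pore area the mass is dissolved in.
√(4πDt) = √(4π × 0.0109 × 4.20) = 0.7585 m, so C_max = 6.17/(0.22 × 140 × 0.7585) = 0.264 kg/m³.

0.264 kg/m³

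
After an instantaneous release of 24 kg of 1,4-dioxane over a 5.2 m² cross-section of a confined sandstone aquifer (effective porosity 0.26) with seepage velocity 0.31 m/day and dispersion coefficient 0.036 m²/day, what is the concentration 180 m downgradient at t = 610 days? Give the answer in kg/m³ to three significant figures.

0.416 kg/m³

For an instantaneous plane source, C(x,t) = M/(n_e·A·√(4πDt)) · exp(−(x−vt)²/(4Dt)), with n_e·A the pore (flow) area.
Plume center vt = 0.31 × 610 = 189.1 m, so the well at 180 m is 9.1 m upgradient of the peak.
√(4πDt) = 16.61 m, giving peak height M/(n_e·A·√(4πDt)) = 24/(0.26 × 5.2 × 16.61) = 1.069 kg/m³.
(x−vt)²/(4Dt) = (-9.1)²/(4 × 0.036 × 610) = 0.9427; exp(−0.9427) = 0.3896.
C = 1.069 × 0.3896 = 0.416 kg/m³.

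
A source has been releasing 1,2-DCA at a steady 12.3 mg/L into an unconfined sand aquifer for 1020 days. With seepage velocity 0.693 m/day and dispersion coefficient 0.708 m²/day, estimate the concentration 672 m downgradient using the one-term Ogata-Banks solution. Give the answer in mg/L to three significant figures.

10.1 mg/L

For a continuous step input, C/C₀ ≈ ½·erfc((x−vt)/(2√(Dt))).
vt = 0.693 × 1020 = 706.86 m and 2√(Dt) = 2√(0.708 × 1020) = 53.75 m.
Argument (x−vt)/(2√(Dt)) = (672 − 706.86)/53.75 = -0.6486; ½·erfc(-0.6486) = 0.8205.
C = 12.3 × 0.8205 = 10.1 mg/L.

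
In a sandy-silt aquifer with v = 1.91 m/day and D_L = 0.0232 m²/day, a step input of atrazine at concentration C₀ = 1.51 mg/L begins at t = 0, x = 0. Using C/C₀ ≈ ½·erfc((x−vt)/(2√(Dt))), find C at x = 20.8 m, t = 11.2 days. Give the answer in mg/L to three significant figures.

For a continuous step input, C/C₀ ≈ ½·erfc((x−vt)/(2√(Dt))).
vt = 1.91 × 11.2 = 21.392 m and 2√(Dt) = 2√(0.0232 × 11.2) = 1.019 m.
Argument (x−vt)/(2√(Dt)) = (20.8 − 21.392)/1.019 = -0.5810; ½·erfc(-0.5810) = 0.7944.
C = 1.51 × 0.7944 = 1.20 mg/L.

1.20 mg/L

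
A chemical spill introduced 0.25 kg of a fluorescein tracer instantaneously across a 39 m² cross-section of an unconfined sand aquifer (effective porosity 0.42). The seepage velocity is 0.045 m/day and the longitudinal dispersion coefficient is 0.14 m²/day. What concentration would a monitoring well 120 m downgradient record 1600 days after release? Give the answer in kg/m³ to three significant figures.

For an instantaneous plane source, C(x,t) = M/(n_e·A·√(4πDt)) · exp(−(x−vt)²/(4Dt)), with n_e·A the pore (flow) area.
Plume center vt = 0.045 × 1600 = 72 m, so the well at 120 m is 48 m downgradient of the peak.
√(4πDt) = 53.06 m, giving peak height M/(n_e·A·√(4πDt)) = 0.25/(0.42 × 39 × 53.06) = 0.0002876 kg/m³.
(x−vt)²/(4Dt) = (48)²/(4 × 0.14 × 1600) = 2.571; exp(−2.571) = 0.07646.
C = 0.0002876 × 0.07646 = 2.20e-05 kg/m³.

2.20e-05 kg/m³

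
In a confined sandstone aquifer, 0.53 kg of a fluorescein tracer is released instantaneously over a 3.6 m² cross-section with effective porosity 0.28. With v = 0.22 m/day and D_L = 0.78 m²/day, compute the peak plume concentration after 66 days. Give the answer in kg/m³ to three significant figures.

The peak of an instantaneous 1D plume sits at x = vt; there the Gaussian factor is 1 and C_max = M/(n_e·A·√(4πDt)), where n_e·A is the pore area the mass is dissolved in.
√(4πDt) = √(4π × 0.78 × 66) = 25.43 m, so C_max = 0.53/(0.28 × 3.6 × 25.43) = 0.0207 kg/m³.

0.0207 kg/m³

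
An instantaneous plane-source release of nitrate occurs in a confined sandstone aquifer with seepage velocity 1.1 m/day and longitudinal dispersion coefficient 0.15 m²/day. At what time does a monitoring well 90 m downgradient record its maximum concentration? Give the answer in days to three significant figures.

For the 1D instantaneous-source solution, setting ∂C/∂t = 0 at fixed x gives v²t² + 2Dt − x² = 0, so t = (√(D² + v²x²) − D)/v².
√(D² + v²x²) = √(0.15² + 1.1² × 90²) = 99.00; v² = 1.21.
t = (99.00 − 0.15)/1.21 = 81.7 days (vs. the pure-advection estimate x/v = 81.8 d).

81.7 days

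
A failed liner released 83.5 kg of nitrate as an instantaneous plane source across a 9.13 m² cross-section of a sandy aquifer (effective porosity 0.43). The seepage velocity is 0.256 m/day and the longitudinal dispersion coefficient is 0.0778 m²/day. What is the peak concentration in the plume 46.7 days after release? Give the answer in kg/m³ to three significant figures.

3.15 kg/m³

The peak of an instantaneous 1D plume sits at x = vt; there the Gaussian factor is 1 and C_max = M/(n_e·A·√(4πDt)), where n_e·A is the pore area the mass is dissolved in.
√(4πDt) = √(4π × 0.0778 × 46.7) = 6.757 m, so C_max = 83.5/(0.43 × 9.13 × 6.757) = 3.15 kg/m³.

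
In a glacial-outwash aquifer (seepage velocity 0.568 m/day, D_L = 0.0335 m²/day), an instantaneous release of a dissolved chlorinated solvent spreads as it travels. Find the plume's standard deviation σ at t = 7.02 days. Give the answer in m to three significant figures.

Dispersive spreading gives a Gaussian with σ² = 2Dt; advection only shifts the center.
σ = √(2 × 0.0335 × 7.02) = 0.686 m.

0.686 m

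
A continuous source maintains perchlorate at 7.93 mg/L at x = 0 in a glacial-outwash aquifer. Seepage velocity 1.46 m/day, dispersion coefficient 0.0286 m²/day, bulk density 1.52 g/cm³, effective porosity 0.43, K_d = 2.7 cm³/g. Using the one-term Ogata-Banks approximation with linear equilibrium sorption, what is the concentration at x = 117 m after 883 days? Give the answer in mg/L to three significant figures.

Retardation factor R = 1 + ρ_b·K_d/n = 1 + 1.52 × 2.7/0.43 = 10.54.
Sorption retards both mechanisms: v_R = v/R = 0.1385 m/day, D_R = D/R = 0.002713 m²/day.
v_R·t = 0.1385 × 883 = 122.2955 m; 2√(D_R t) = 3.096 m; argument = (117 − 122.2955)/3.096 = -1.710.
C = C₀ × ½·erfc(-1.710) = 7.93 × 0.9922 = 7.87 mg/L.

7.87 mg/L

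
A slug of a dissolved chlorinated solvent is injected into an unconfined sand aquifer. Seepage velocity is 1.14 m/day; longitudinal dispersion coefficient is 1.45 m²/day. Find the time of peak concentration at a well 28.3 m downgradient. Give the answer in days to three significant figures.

23.7 days

For the 1D instantaneous-source solution, setting ∂C/∂t = 0 at fixed x gives v²t² + 2Dt − x² = 0, so t = (√(D² + v²x²) − D)/v².
√(D² + v²x²) = √(1.45² + 1.14² × 28.3²) = 32.29; v² = 1.2996.
t = (32.29 − 1.45)/1.2996 = 23.7 days (vs. the pure-advection estimate x/v = 24.8 d).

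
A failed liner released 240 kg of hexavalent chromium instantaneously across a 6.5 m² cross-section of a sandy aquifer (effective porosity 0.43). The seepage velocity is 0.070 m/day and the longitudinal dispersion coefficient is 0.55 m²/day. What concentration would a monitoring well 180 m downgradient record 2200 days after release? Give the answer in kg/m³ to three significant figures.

0.606 kg/m³

For an instantaneous plane source, C(x,t) = M/(n_e·A·√(4πDt)) · exp(−(x−vt)²/(4Dt)), with n_e·A the pore (flow) area.
Plume center vt = 0.070 × 2200 = 154 m, so the well at 180 m is 26 m downgradient of the peak.
√(4πDt) = 123.3 m, giving peak height M/(n_e·A·√(4πDt)) = 240/(0.43 × 6.5 × 123.3) = 0.6964 kg/m³.
(x−vt)²/(4Dt) = (26)²/(4 × 0.55 × 2200) = 0.1397; exp(−0.1397) = 0.8696.
C = 0.6964 × 0.8696 = 0.606 kg/m³.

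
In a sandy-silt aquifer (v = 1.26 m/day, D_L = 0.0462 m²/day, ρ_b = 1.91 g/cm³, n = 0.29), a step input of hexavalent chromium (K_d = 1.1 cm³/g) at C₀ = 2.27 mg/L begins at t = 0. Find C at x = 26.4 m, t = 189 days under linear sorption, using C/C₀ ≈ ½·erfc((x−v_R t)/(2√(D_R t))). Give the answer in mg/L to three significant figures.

Retardation factor R = 1 + ρ_b·K_d/n = 1 + 1.91 × 1.1/0.29 = 8.245.
Sorption retards both mechanisms: v_R = v/R = 0.1528 m/day, D_R = D/R = 0.005603 m²/day.
v_R·t = 0.1528 × 189 = 28.8792 m; 2√(D_R t) = 2.058 m; argument = (26.4 − 28.8792)/2.058 = -1.205.
C = C₀ × ½·erfc(-1.205) = 2.27 × 0.9558 = 2.17 mg/L.

2.17 mg/L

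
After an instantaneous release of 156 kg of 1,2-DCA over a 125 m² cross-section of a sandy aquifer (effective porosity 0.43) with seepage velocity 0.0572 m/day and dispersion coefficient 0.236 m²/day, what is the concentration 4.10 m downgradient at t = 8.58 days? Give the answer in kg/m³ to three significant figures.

For an instantaneous plane source, C(x,t) = M/(n_e·A·√(4πDt)) · exp(−(x−vt)²/(4Dt)), with n_e·A the pore (flow) area.
Plume center vt = 0.0572 × 8.58 = 0.490776 m, so the well at 4.10 m is 3.609224 m downgradient of the peak.
√(4πDt) = 5.044 m, giving peak height M/(n_e·A·√(4πDt)) = 156/(0.43 × 125 × 5.044) = 0.5754 kg/m³.
(x−vt)²/(4Dt) = (3.609224)²/(4 × 0.236 × 8.58) = 1.608; exp(−1.608) = 0.2003.
C = 0.5754 × 0.2003 = 0.115 kg/m³.

0.115 kg/m³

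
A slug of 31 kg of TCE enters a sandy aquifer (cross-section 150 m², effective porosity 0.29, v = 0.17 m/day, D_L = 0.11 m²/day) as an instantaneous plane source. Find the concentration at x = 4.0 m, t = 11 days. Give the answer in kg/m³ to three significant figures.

0.0716 kg/m³

For an instantaneous plane source, C(x,t) = M/(n_e·A·√(4πDt)) · exp(−(x−vt)²/(4Dt)), with n_e·A the pore (flow) area.
Plume center vt = 0.17 × 11 = 1.87 m, so the well at 4.0 m is 2.13 m downgradient of the peak.
√(4πDt) = 3.899 m, giving peak height M/(n_e·A·√(4πDt)) = 31/(0.29 × 150 × 3.899) = 0.1828 kg/m³.
(x−vt)²/(4Dt) = (2.13)²/(4 × 0.11 × 11) = 0.9374; exp(−0.9374) = 0.3916.
C = 0.1828 × 0.3916 = 0.0716 kg/m³.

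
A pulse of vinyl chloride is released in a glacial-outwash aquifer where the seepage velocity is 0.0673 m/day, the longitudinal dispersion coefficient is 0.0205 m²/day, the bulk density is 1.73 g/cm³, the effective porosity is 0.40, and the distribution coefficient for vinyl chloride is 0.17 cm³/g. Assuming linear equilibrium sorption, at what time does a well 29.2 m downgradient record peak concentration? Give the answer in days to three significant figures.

Retardation factor R = 1 + ρ_b·K_d/n = 1 + 1.73 × 0.17/0.40 = 1.735.
Sorption retards both mechanisms: v_R = v/R = 0.03879 m/day, D_R = D/R = 0.01182 m²/day.
Peak time from v_R²t² + 2D_R t − x² = 0: t = (√(D_R² + v_R²x²) − D_R)/v_R².
√(D_R² + v_R²x²) = √(0.01182² + 0.03879² × 29.2²) = 1.133; v_R² = 0.001505.
t = (1.133 − 0.01182)/0.001505 = 745 days.

745 days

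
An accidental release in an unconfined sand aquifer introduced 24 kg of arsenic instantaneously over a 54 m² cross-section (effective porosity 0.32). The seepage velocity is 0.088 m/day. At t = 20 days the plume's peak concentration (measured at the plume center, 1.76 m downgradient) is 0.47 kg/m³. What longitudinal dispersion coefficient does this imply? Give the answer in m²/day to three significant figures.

0.0347 m²/day

At the plume center C_max = M/(n_e·A·√(4πDt)), so D = M²/(4πt·(n_e·A·C_max)²).
n_e·A·C_max = 0.32 × 54 × 0.47 = 8.122 kg/m.
D = 24²/(4π × 20 × 8.122²) = 0.0347 m²/day.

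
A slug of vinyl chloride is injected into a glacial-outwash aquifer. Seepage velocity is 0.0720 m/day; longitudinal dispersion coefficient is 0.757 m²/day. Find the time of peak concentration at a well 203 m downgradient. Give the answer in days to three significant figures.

2680 days

For the 1D instantaneous-source solution, setting ∂C/∂t = 0 at fixed x gives v²t² + 2Dt − x² = 0, so t = (√(D² + v²x²) − D)/v².
√(D² + v²x²) = √(0.757² + 0.0720² × 203²) = 14.64; v² = 0.005184.
t = (14.64 − 0.757)/0.005184 = 2680 days (vs. the pure-advection estimate x/v = 2820 d).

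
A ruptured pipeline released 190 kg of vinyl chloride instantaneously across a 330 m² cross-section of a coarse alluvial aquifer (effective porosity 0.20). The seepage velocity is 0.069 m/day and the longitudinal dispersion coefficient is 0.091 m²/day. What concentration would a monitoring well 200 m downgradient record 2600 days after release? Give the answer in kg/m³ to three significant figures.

For an instantaneous plane source, C(x,t) = M/(n_e·A·√(4πDt)) · exp(−(x−vt)²/(4Dt)), with n_e·A the pore (flow) area.
Plume center vt = 0.069 × 2600 = 179.4 m, so the well at 200 m is 20.6 m downgradient of the peak.
√(4πDt) = 54.53 m, giving peak height M/(n_e·A·√(4πDt)) = 190/(0.20 × 330 × 54.53) = 0.05279 kg/m³.
(x−vt)²/(4Dt) = (20.6)²/(4 × 0.091 × 2600) = 0.4484; exp(−0.4484) = 0.6386.
C = 0.05279 × 0.6386 = 0.0337 kg/m³.

0.0337 kg/m³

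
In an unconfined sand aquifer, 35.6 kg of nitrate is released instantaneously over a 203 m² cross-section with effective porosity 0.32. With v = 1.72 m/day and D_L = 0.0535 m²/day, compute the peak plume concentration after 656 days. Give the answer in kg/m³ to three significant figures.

0.0261 kg/m³

The peak of an instantaneous 1D plume sits at x = vt; there the Gaussian factor is 1 and C_max = M/(n_e·A·√(4πDt)), where n_e·A is the pore area the mass is dissolved in.
√(4πDt) = √(4π × 0.0535 × 656) = 21.00 m, so C_max = 35.6/(0.32 × 203 × 21.00) = 0.0261 kg/m³.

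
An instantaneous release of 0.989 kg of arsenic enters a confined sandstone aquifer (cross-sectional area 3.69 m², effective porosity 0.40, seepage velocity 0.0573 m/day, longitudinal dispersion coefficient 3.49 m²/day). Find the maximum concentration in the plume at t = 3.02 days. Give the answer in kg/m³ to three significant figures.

0.0582 kg/m³

The peak of an instantaneous 1D plume sits at x = vt; there the Gaussian factor is 1 and C_max = M/(n_e·A·√(4πDt)), where n_e·A is the pore area the mass is dissolved in.
√(4πDt) = √(4π × 3.49 × 3.02) = 11.51 m, so C_max = 0.989/(0.40 × 3.69 × 11.51) = 0.0582 kg/m³.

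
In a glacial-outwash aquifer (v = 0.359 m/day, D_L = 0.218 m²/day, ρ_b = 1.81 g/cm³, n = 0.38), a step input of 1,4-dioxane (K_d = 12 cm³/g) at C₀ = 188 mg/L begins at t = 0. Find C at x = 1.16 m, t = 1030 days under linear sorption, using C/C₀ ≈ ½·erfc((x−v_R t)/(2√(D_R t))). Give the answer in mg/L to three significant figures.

Retardation factor R = 1 + ρ_b·K_d/n = 1 + 1.81 × 12/0.38 = 58.16.
Sorption retards both mechanisms: v_R = v/R = 0.006173 m/day, D_R = D/R = 0.003748 m²/day.
v_R·t = 0.006173 × 1030 = 6.35819 m; 2√(D_R t) = 3.930 m; argument = (1.16 − 6.35819)/3.930 = -1.323.
C = C₀ × ½·erfc(-1.323) = 188 × 0.9693 = 182 mg/L.

182 mg/L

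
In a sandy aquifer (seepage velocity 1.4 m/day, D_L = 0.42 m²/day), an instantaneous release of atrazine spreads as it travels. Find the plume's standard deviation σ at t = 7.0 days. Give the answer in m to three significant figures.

Dispersive spreading gives a Gaussian with σ² = 2Dt; advection only shifts the center.
σ = √(2 × 0.42 × 7.0) = 2.42 m.

2.42 m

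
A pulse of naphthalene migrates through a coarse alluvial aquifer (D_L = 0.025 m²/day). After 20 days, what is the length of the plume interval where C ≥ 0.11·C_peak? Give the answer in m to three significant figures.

The plume is Gaussian with σ = √(2Dt) = √(2 × 0.025 × 20) = 1.000 m.
C/C_peak = exp(−Δx²/(2σ²)) = 0.11 ⇒ Δx = σ·√(−2 ln 0.11) = 1.000 × 2.101 = 2.101 m.
Width = 2Δx = 4.20 m.

4.20 m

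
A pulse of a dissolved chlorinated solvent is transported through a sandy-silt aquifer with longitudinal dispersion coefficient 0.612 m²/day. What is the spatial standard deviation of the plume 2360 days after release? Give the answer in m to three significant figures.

53.7 m

Dispersive spreading gives a Gaussian with σ² = 2Dt; advection only shifts the center.
σ = √(2 × 0.612 × 2360) = 53.7 m.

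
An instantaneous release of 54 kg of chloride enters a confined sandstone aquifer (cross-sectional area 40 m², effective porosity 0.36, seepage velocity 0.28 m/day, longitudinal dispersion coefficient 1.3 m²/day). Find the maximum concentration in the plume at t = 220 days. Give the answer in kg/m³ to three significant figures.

The peak of an instantaneous 1D plume sits at x = vt; there the Gaussian factor is 1 and C_max = M/(n_e·A·√(4πDt)), where n_e·A is the pore area the mass is dissolved in.
√(4πDt) = √(4π × 1.3 × 220) = 59.95 m, so C_max = 54/(0.36 × 40 × 59.95) = 0.0626 kg/m³.

0.0626 kg/m³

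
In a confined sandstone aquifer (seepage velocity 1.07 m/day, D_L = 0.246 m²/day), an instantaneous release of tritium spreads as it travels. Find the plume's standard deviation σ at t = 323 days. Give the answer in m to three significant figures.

12.6 m

Dispersive spreading gives a Gaussian with σ² = 2Dt; advection only shifts the center.
σ = √(2 × 0.246 × 323) = 12.6 m.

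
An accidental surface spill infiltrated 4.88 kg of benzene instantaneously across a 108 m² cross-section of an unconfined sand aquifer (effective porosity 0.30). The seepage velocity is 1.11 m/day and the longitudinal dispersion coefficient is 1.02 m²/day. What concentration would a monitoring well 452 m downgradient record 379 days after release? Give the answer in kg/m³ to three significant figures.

For an instantaneous plane source, C(x,t) = M/(n_e·A·√(4πDt)) · exp(−(x−vt)²/(4Dt)), with n_e·A the pore (flow) area.
Plume center vt = 1.11 × 379 = 420.69 m, so the well at 452 m is 31.31 m downgradient of the peak.
√(4πDt) = 69.70 m, giving peak height M/(n_e·A·√(4πDt)) = 4.88/(0.30 × 108 × 69.70) = 0.002161 kg/m³.
(x−vt)²/(4Dt) = (31.31)²/(4 × 1.02 × 379) = 0.6340; exp(−0.6340) = 0.5305.
C = 0.002161 × 0.5305 = 0.00115 kg/m³.

0.00115 kg/m³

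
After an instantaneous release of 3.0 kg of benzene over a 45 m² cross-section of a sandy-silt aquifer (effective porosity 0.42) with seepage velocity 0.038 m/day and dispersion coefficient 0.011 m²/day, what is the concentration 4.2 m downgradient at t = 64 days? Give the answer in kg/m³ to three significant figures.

For an instantaneous plane source, C(x,t) = M/(n_e·A·√(4πDt)) · exp(−(x−vt)²/(4Dt)), with n_e·A the pore (flow) area.
Plume center vt = 0.038 × 64 = 2.432 m, so the well at 4.2 m is 1.768 m downgradient of the peak.
√(4πDt) = 2.974 m, giving peak height M/(n_e·A·√(4πDt)) = 3.0/(0.42 × 45 × 2.974) = 0.05337 kg/m³.
(x−vt)²/(4Dt) = (1.768)²/(4 × 0.011 × 64) = 1.110; exp(−1.110) = 0.3296.
C = 0.05337 × 0.3296 = 0.0176 kg/m³.

0.0176 kg/m³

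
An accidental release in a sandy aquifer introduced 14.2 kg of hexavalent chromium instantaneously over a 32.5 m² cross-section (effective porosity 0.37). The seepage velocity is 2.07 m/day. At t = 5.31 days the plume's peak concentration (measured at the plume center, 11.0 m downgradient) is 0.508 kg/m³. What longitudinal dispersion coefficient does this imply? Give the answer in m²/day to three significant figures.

0.0810 m²/day

At the plume center C_max = M/(n_e·A·√(4πDt)), so D = M²/(4πt·(n_e·A·C_max)²).
n_e·A·C_max = 0.37 × 32.5 × 0.508 = 6.109 kg/m.
D = 14.2²/(4π × 5.31 × 6.109²) = 0.0810 m²/day.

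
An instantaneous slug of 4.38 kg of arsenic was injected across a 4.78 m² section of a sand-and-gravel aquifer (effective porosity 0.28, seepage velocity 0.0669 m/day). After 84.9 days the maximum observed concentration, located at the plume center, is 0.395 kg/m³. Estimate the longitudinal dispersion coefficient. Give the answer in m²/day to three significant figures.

At the plume center C_max = M/(n_e·A·√(4πDt)), so D = M²/(4πt·(n_e·A·C_max)²).
n_e·A·C_max = 0.28 × 4.78 × 0.395 = 0.5287 kg/m.
D = 4.38²/(4π × 84.9 × 0.5287²) = 0.0643 m²/day.

0.0643 m²/day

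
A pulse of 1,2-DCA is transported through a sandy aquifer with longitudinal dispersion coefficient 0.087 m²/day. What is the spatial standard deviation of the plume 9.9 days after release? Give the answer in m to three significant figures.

Dispersive spreading gives a Gaussian with σ² = 2Dt; advection only shifts the center.
σ = √(2 × 0.087 × 9.9) = 1.31 m.

1.31 m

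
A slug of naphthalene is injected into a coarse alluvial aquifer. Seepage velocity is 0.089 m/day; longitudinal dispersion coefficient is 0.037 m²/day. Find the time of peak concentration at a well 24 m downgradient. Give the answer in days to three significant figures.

For the 1D instantaneous-source solution, setting ∂C/∂t = 0 at fixed x gives v²t² + 2Dt − x² = 0, so t = (√(D² + v²x²) − D)/v².
√(D² + v²x²) = √(0.037² + 0.089² × 24²) = 2.136; v² = 0.007921.
t = (2.136 − 0.037)/0.007921 = 265 days (vs. the pure-advection estimate x/v = 270 d).

265 days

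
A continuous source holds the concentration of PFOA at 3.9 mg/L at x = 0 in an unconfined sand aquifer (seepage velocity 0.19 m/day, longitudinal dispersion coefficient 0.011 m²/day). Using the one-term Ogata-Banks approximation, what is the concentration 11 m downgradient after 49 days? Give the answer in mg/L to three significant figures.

0.202 mg/L

For a continuous step input, C/C₀ ≈ ½·erfc((x−vt)/(2√(Dt))).
vt = 0.19 × 49 = 9.31 m and 2√(Dt) = 2√(0.011 × 49) = 1.468 m.
Argument (x−vt)/(2√(Dt)) = (11 − 9.31)/1.468 = 1.151; ½·erfc(1.151) = 0.05179.
C = 3.9 × 0.05179 = 0.202 mg/L.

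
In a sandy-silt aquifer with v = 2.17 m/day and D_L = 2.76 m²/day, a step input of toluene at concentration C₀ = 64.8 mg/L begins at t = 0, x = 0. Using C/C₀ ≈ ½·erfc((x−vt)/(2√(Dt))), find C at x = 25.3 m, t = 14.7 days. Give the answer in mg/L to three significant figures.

For a continuous step input, C/C₀ ≈ ½·erfc((x−vt)/(2√(Dt))).
vt = 2.17 × 14.7 = 31.899 m and 2√(Dt) = 2√(2.76 × 14.7) = 12.74 m.
Argument (x−vt)/(2√(Dt)) = (25.3 − 31.899)/12.74 = -0.5180; ½·erfc(-0.5180) = 0.7681.
C = 64.8 × 0.7681 = 49.8 mg/L.

49.8 mg/L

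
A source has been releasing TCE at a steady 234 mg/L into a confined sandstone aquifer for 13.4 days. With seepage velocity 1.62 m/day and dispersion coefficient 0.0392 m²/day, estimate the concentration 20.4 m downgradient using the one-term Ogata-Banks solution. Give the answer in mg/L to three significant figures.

For a continuous step input, C/C₀ ≈ ½·erfc((x−vt)/(2√(Dt))).
vt = 1.62 × 13.4 = 21.708 m and 2√(Dt) = 2√(0.0392 × 13.4) = 1.450 m.
Argument (x−vt)/(2√(Dt)) = (20.4 − 21.708)/1.450 = -0.9021; ½·erfc(-0.9021) = 0.8990.
C = 234 × 0.8990 = 210 mg/L.

210 mg/L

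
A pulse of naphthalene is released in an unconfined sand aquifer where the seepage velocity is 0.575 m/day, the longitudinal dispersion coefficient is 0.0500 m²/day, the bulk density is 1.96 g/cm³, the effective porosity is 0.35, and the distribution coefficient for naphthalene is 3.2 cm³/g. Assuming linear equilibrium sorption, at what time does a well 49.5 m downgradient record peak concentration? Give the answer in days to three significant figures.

1630 days

Retardation factor R = 1 + ρ_b·K_d/n = 1 + 1.96 × 3.2/0.35 = 18.92.
Sorption retards both mechanisms: v_R = v/R = 0.03039 m/day, D_R = D/R = 0.002643 m²/day.
Peak time from v_R²t² + 2D_R t − x² = 0: t = (√(D_R² + v_R²x²) − D_R)/v_R².
√(D_R² + v_R²x²) = √(0.002643² + 0.03039² × 49.5²) = 1.504; v_R² = 0.0009236.
t = (1.504 − 0.002643)/0.0009236 = 1630 days.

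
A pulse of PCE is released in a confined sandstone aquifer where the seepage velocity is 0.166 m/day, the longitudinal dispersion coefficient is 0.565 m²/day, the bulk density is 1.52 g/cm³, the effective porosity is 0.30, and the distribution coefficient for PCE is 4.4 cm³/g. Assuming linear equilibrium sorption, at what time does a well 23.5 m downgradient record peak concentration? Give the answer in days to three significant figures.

2850 days

Retardation factor R = 1 + ρ_b·K_d/n = 1 + 1.52 × 4.4/0.30 = 23.29.
Sorption retards both mechanisms: v_R = v/R = 0.007128 m/day, D_R = D/R = 0.02426 m²/day.
Peak time from v_R²t² + 2D_R t − x² = 0: t = (√(D_R² + v_R²x²) − D_R)/v_R².
√(D_R² + v_R²x²) = √(0.02426² + 0.007128² × 23.5²) = 0.1693; v_R² = 5.081e-05.
t = (0.1693 − 0.02426)/5.081e-05 = 2850 days.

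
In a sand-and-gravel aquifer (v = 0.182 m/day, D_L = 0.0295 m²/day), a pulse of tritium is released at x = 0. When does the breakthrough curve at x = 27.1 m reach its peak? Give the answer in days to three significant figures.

148 days

For the 1D instantaneous-source solution, setting ∂C/∂t = 0 at fixed x gives v²t² + 2Dt − x² = 0, so t = (√(D² + v²x²) − D)/v².
√(D² + v²x²) = √(0.0295² + 0.182² × 27.1²) = 4.932; v² = 0.033124.
t = (4.932 − 0.0295)/0.033124 = 148 days (vs. the pure-advection estimate x/v = 149 d).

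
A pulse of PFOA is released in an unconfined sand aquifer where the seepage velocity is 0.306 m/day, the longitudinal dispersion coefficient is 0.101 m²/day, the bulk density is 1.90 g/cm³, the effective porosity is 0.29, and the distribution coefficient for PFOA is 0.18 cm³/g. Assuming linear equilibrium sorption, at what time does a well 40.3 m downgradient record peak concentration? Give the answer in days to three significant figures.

Retardation factor R = 1 + ρ_b·K_d/n = 1 + 1.90 × 0.18/0.29 = 2.179.
Sorption retards both mechanisms: v_R = v/R = 0.1404 m/day, D_R = D/R = 0.04635 m²/day.
Peak time from v_R²t² + 2D_R t − x² = 0: t = (√(D_R² + v_R²x²) − D_R)/v_R².
√(D_R² + v_R²x²) = √(0.04635² + 0.1404² × 40.3²) = 5.658; v_R² = 0.01971.
t = (5.658 − 0.04635)/0.01971 = 285 days.

285 days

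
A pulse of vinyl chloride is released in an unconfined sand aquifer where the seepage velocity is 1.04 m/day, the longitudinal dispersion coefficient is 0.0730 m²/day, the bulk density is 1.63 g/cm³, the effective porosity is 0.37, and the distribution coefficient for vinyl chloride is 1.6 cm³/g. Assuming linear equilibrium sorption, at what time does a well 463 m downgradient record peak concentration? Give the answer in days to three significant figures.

Retardation factor R = 1 + ρ_b·K_d/n = 1 + 1.63 × 1.6/0.37 = 8.049.
Sorption retards both mechanisms: v_R = v/R = 0.1292 m/day, D_R = D/R = 0.009069 m²/day.
Peak time from v_R²t² + 2D_R t − x² = 0: t = (√(D_R² + v_R²x²) − D_R)/v_R².
√(D_R² + v_R²x²) = √(0.009069² + 0.1292² × 463²) = 59.82; v_R² = 0.01669.
t = (59.82 − 0.009069)/0.01669 = 3580 days.

3580 days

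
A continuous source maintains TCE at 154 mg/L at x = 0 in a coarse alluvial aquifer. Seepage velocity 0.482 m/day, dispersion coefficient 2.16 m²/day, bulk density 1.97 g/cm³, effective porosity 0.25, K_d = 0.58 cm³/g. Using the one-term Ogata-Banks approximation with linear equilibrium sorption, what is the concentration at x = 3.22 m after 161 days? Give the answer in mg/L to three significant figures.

Retardation factor R = 1 + ρ_b·K_d/n = 1 + 1.97 × 0.58/0.25 = 5.570.
Sorption retards both mechanisms: v_R = v/R = 0.08654 m/day, D_R = D/R = 0.3878 m²/day.
v_R·t = 0.08654 × 161 = 13.93294 m; 2√(D_R t) = 15.80 m; argument = (3.22 − 13.93294)/15.80 = -0.6780.
C = C₀ × ½·erfc(-0.6780) = 154 × 0.8312 = 128 mg/L.

128 mg/L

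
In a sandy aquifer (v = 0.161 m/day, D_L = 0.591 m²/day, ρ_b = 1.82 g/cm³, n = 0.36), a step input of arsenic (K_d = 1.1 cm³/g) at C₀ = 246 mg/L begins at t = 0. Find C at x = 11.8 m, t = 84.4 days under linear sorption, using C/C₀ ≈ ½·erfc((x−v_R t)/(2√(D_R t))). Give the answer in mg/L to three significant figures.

1.55 mg/L

Retardation factor R = 1 + ρ_b·K_d/n = 1 + 1.82 × 1.1/0.36 = 6.561.
Sorption retards both mechanisms: v_R = v/R = 0.02454 m/day, D_R = D/R = 0.09008 m²/day.
v_R·t = 0.02454 × 84.4 = 2.071176 m; 2√(D_R t) = 5.515 m; argument = (11.8 − 2.071176)/5.515 = 1.764.
C = C₀ × ½·erfc(1.764) = 246 × 0.006304 = 1.55 mg/L.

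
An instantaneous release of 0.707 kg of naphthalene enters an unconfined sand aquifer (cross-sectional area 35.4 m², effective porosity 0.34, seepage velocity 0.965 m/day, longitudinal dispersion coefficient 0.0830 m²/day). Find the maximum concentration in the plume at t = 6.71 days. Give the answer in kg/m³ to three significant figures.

0.0222 kg/m³

The peak of an instantaneous 1D plume sits at x = vt; there the Gaussian factor is 1 and C_max = M/(n_e·A·√(4πDt)), where n_e·A is the pore area the mass is dissolved in.
√(4πDt) = √(4π × 0.0830 × 6.71) = 2.645 m, so C_max = 0.707/(0.34 × 35.4 × 2.645) = 0.0222 kg/m³.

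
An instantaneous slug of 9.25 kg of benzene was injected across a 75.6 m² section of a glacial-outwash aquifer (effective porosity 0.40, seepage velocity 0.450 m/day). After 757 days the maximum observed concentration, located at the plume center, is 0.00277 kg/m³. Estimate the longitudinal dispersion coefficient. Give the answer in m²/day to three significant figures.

1.28 m²/day

At the plume center C_max = M/(n_e·A·√(4πDt)), so D = M²/(4πt·(n_e·A·C_max)²).
n_e·A·C_max = 0.40 × 75.6 × 0.00277 = 0.08376 kg/m.
D = 9.25²/(4π × 757 × 0.08376²) = 1.28 m²/day.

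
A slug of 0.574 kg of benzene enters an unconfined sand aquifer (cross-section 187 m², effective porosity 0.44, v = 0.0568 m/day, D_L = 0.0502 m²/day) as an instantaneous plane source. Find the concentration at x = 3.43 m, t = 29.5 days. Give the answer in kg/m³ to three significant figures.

0.000962 kg/m³

For an instantaneous plane source, C(x,t) = M/(n_e·A·√(4πDt)) · exp(−(x−vt)²/(4Dt)), with n_e·A the pore (flow) area.
Plume center vt = 0.0568 × 29.5 = 1.6756 m, so the well at 3.43 m is 1.7544 m downgradient of the peak.
√(4πDt) = 4.314 m, giving peak height M/(n_e·A·√(4πDt)) = 0.574/(0.44 × 187 × 4.314) = 0.001617 kg/m³.
(x−vt)²/(4Dt) = (1.7544)²/(4 × 0.0502 × 29.5) = 0.5196; exp(−0.5196) = 0.5948.
C = 0.001617 × 0.5948 = 0.000962 kg/m³.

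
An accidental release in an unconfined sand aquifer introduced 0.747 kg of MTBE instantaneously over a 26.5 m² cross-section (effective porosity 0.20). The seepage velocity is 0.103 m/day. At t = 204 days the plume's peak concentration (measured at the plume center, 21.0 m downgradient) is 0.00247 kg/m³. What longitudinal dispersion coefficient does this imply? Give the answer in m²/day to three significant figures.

At the plume center C_max = M/(n_e·A·√(4πDt)), so D = M²/(4πt·(n_e·A·C_max)²).
n_e·A·C_max = 0.20 × 26.5 × 0.00247 = 0.01309 kg/m.
D = 0.747²/(4π × 204 × 0.01309²) = 1.27 m²/day.

1.27 m²/day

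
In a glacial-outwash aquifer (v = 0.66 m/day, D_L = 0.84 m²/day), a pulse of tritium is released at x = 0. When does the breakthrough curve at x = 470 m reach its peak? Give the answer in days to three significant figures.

710 days

For the 1D instantaneous-source solution, setting ∂C/∂t = 0 at fixed x gives v²t² + 2Dt − x² = 0, so t = (√(D² + v²x²) − D)/v².
√(D² + v²x²) = √(0.84² + 0.66² × 470²) = 310.2; v² = 0.4356.
t = (310.2 − 0.84)/0.4356 = 710 days (vs. the pure-advection estimate x/v = 712 d).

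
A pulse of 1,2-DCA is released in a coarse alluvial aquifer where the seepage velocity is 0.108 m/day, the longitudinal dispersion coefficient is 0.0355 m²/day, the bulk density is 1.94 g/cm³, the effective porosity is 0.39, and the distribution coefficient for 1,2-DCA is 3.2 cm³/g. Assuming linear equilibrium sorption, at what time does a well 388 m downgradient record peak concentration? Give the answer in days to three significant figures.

60700 days

Retardation factor R = 1 + ρ_b·K_d/n = 1 + 1.94 × 3.2/0.39 = 16.92.
Sorption retards both mechanisms: v_R = v/R = 0.006383 m/day, D_R = D/R = 0.002098 m²/day.
Peak time from v_R²t² + 2D_R t − x² = 0: t = (√(D_R² + v_R²x²) − D_R)/v_R².
√(D_R² + v_R²x²) = √(0.002098² + 0.006383² × 388²) = 2.477; v_R² = 4.074e-05.
t = (2.477 − 0.002098)/4.074e-05 = 60700 days.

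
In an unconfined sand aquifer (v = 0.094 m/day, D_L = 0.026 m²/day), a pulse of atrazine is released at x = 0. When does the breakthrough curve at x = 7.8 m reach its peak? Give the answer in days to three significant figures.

80.1 days

For the 1D instantaneous-source solution, setting ∂C/∂t = 0 at fixed x gives v²t² + 2Dt − x² = 0, so t = (√(D² + v²x²) − D)/v².
√(D² + v²x²) = √(0.026² + 0.094² × 7.8²) = 0.7337; v² = 0.008836.
t = (0.7337 − 0.026)/0.008836 = 80.1 days (vs. the pure-advection estimate x/v = 83.0 d).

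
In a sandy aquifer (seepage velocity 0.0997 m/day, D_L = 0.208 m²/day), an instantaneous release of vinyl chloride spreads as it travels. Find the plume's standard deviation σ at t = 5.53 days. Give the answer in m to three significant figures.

1.52 m

Dispersive spreading gives a Gaussian with σ² = 2Dt; advection only shifts the center.
σ = √(2 × 0.208 × 5.53) = 1.52 m.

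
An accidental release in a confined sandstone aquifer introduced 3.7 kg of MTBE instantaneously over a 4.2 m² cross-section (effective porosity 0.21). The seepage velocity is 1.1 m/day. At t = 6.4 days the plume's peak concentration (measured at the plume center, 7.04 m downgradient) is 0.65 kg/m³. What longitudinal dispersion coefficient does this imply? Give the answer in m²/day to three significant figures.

0.518 m²/day

At the plume center C_max = M/(n_e·A·√(4πDt)), so D = M²/(4πt·(n_e·A·C_max)²).
n_e·A·C_max = 0.21 × 4.2 × 0.65 = 0.5733 kg/m.
D = 3.7²/(4π × 6.4 × 0.5733²) = 0.518 m²/day.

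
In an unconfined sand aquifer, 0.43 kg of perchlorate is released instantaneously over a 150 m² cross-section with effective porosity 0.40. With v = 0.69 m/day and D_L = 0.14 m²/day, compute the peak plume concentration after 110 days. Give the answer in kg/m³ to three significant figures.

0.000515 kg/m³

The peak of an instantaneous 1D plume sits at x = vt; there the Gaussian factor is 1 and C_max = M/(n_e·A·√(4πDt)), where n_e·A is the pore area the mass is dissolved in.
√(4πDt) = √(4π × 0.14 × 110) = 13.91 m, so C_max = 0.43/(0.40 × 150 × 13.91) = 0.000515 kg/m³.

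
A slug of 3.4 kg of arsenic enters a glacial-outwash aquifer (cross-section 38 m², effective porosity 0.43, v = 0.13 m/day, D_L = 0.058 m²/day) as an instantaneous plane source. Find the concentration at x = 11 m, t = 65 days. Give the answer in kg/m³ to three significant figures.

0.0196 kg/m³

For an instantaneous plane source, C(x,t) = M/(n_e·A·√(4πDt)) · exp(−(x−vt)²/(4Dt)), with n_e·A the pore (flow) area.
Plume center vt = 0.13 × 65 = 8.45 m, so the well at 11 m is 2.55 m downgradient of the peak.
√(4πDt) = 6.883 m, giving peak height M/(n_e·A·√(4πDt)) = 3.4/(0.43 × 38 × 6.883) = 0.03023 kg/m³.
(x−vt)²/(4Dt) = (2.55)²/(4 × 0.058 × 65) = 0.4312; exp(−0.4312) = 0.6497.
C = 0.03023 × 0.6497 = 0.0196 kg/m³.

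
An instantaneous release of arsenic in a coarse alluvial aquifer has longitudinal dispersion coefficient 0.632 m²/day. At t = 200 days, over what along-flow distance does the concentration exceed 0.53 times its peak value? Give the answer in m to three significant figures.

The plume is Gaussian with σ = √(2Dt) = √(2 × 0.632 × 200) = 15.90 m.
C/C_peak = exp(−Δx²/(2σ²)) = 0.53 ⇒ Δx = σ·√(−2 ln 0.53) = 15.90 × 1.127 = 17.92 m.
Width = 2Δx = 35.8 m.

35.8 m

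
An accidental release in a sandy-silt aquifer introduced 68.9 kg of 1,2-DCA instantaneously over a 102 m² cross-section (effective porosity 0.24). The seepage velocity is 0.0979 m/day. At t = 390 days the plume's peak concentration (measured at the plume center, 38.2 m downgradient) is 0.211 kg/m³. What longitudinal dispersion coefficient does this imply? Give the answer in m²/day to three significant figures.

At the plume center C_max = M/(n_e·A·√(4πDt)), so D = M²/(4πt·(n_e·A·C_max)²).
n_e·A·C_max = 0.24 × 102 × 0.211 = 5.165 kg/m.
D = 68.9²/(4π × 390 × 5.165²) = 0.0363 m²/day.

0.0363 m²/day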